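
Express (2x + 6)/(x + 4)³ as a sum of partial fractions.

(2x + 6) = α(x + 4)² + β(x + 4) + γ. At x = -4: γ = 2·(-4) + 6 = -2. Coefficients: α = 0, β = 2
Result: 2/(x + 4)² - 2/(x + 4)³


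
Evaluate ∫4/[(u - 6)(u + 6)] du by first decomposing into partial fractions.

Decompose: 4/[(u - 6)(u + 6)] = (1/3)/(u - 6) - (1/3)/(u + 6). Integrate each term: (1/3) ln|(u - 6)| - (1/3) ln|(u + 6)| + C


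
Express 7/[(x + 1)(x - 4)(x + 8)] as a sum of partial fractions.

Using cover-up method: α = -1/5, β = 7/60, γ = 1/12
Result: (-1/5)/(x + 1) + (7/60)/(x - 4) + (1/12)/(x + 8)


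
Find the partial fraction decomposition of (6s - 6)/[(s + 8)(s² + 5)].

At s=-8: A = (6·(-8) - 6)/((-8)² + 5) = -18/23. B = -A = 18/23, C = 6 - (-8)·A = -6/23
Result: (-18/23)/(s + 8) + ((18/23)s - 6/23)/(s² + 5)


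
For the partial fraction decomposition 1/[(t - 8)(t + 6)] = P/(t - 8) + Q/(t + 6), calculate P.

Cover-up at t = 8: P = 1/(8 + 6) = 1/14


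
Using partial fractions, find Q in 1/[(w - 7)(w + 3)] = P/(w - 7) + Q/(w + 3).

Cover-up at w = -3: Q = 1/(-3 - 7) = -1/10


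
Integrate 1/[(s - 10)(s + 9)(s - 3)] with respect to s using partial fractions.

Cover-up: A = 1/133, B = 1/228, C = -1/84. Decomposition: (1/133)/(s - 10) + (1/228)/(s + 9) - (1/84)/(s - 3). Integrate each term: (1/133) ln|(s - 10)| + (1/228) ln|(s + 9)| - (1/84) ln|(s - 3)| + C


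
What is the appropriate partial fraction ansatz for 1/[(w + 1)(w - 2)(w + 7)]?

Three distinct linear factors: A/(w + 1) + B/(w - 2) + C/(w + 7)


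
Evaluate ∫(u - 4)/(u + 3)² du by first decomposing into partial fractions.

Decompose: P = 1, Q = 1·(-3) - 4 = -7, so (u - 4)/(u + 3)² = 1/(u + 3) - 7/(u + 3)². Integrate: ∫ P/(u + 3) du = ln|(u + 3)|; ∫ Q/(u + 3)² du = 7/(u + 3). Sum: ln|(u + 3)| + 7/(u + 3) + C


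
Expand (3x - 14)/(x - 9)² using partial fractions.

(3x - 14) = A(x - 9) + B. At x = 9: B = 3·9 - 14 = 13. Coeff of x: A = 3
Result: 3/(x - 9) + 13/(x - 9)²


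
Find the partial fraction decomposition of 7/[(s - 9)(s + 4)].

7/(s - 9)(s + 4) = P/(s - 9) + Q/(s + 4). P = 7/(9 + 4) = 7/13, Q = 7/(-4 - 9) = -7/13
Result: (7/13)/(s - 9) - (7/13)/(s + 4)


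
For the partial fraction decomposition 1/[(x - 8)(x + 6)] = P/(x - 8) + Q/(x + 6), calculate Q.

Cover-up at x = -6: Q = 1/(-6 - 8) = -1/14


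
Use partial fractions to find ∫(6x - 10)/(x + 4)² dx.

Decompose: α = 6, β = 6·(-4) - 10 = -34, so (6x - 10)/(x + 4)² = 6/(x + 4) - 34/(x + 4)². Integrate: ∫ α/(x + 4) dx = 6 ln|(x + 4)|; ∫ β/(x + 4)² dx = 34/(x + 4). Sum: 6 ln|(x + 4)| + 34/(x + 4) + C


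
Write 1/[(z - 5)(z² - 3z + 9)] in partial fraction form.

Cover-up at z = 5: P = 1/(5² - 3·5 + 9) = 1/19. Then Q = -P = -1/19, R = -P·(-3 + 5) = -2/19
Result: (1/19)/(z - 5) - ((1/19)z + 2/19)/(z² - 3z + 9)


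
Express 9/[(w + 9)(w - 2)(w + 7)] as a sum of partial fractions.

Using cover-up method: A = 9/22, B = 1/11, C = -1/2
Result: (9/22)/(w + 9) + (1/11)/(w - 2) - (1/2)/(w + 7)


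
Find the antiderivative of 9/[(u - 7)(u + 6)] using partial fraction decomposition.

Decompose: 9/[(u - 7)(u + 6)] = (9/13)/(u - 7) - (9/13)/(u + 6). Integrate each term: (9/13) ln|(u - 7)| - (9/13) ln|(u + 6)| + C


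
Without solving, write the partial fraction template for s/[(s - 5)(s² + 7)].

Linear + irreducible quadratic: P/(s - 5) + (Qs + R)/(s² + 7)


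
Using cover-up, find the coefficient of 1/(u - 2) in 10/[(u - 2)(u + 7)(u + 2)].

Cover (u - 2), set u=2: 10/[(2 + 7)(2 + 2)] = 5/18


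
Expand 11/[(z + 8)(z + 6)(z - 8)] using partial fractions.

Using cover-up method: α = 11/32, β = -11/28, γ = 11/224
Result: (11/32)/(z + 8) - (11/28)/(z + 6) + (11/224)/(z - 8)


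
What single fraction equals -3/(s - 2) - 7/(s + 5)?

Common denominator (s - 2)(s + 5). Numerator: -3(s + 5) - 7(s - 2) = (-3s - 15) - (7s - 14) = -10s - 1
Result: (-10s - 1)/[(s - 2)(s + 5)]


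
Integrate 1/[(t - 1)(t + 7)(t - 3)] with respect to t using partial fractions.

Cover-up: P = -1/16, Q = 1/80, R = 1/20. Decomposition: (-1/16)/(t - 1) + (1/80)/(t + 7) + (1/20)/(t - 3). Integrate each term: (-1/16) ln|(t - 1)| + (1/80) ln|(t + 7)| + (1/20) ln|(t - 3)| + C


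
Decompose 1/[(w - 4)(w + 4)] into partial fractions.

1/(w - 4)(w + 4) = P/(w - 4) + Q/(w + 4). P = 1/(4 + 4) = 1/8, Q = 1/(-4 - 4) = -1/8
Result: (1/8)/(w - 4) - (1/8)/(w + 4)


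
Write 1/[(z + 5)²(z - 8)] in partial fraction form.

Cover-up at z=8: R = 1/(8 + 5)² = 1/169. Cover-up at z=-5: Q = 1/(-5 - 8) = -1/13. Comparing z² coeff: P = -R = -1/169
Result: (-1/169)/(z + 5) - (1/13)/(z + 5)² + (1/169)/(z - 8)


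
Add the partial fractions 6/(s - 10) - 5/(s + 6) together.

Common denominator (s - 10)(s + 6). Numerator: 6(s + 6) - 5(s - 10) = (6s + 36) - (5s - 50) = s + 86
Result: (s + 86)/[(s - 10)(s + 6)]


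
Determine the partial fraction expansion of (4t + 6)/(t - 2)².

(4t + 6) = α(t - 2) + β. At t = 2: β = 4·2 + 6 = 14. Coeff of t: α = 4
Result: 4/(t - 2) + 14/(t - 2)²


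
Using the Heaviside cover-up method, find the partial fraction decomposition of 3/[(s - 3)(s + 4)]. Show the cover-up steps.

Cover (s - 3): set s=3, get A = 3/(3 + 4) = 3/7. Cover (s + 4): set s=-4, get B = 3/(-4 - 3) = -3/7.
Result: (3/7)/(s - 3) - (3/7)/(s + 4)


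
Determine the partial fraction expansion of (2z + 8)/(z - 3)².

(2z + 8) = P(z - 3) + Q. At z = 3: Q = 2·3 + 8 = 14. Coeff of z: P = 2
Result: 2/(z - 3) + 14/(z - 3)²


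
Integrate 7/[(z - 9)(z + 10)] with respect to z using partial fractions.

Decompose: 7/[(z - 9)(z + 10)] = (7/19)/(z - 9) - (7/19)/(z + 10). Integrate each term: (7/19) ln|(z - 9)| - (7/19) ln|(z + 10)| + C


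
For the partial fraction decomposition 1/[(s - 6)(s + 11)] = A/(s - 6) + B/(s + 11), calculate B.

Cover-up at s = -11: B = 1/(-11 - 6) = -1/17


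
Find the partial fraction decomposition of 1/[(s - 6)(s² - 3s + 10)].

Cover-up at s = 6: P = 1/(6² - 3·6 + 10) = 1/28. Then Q = -P = -1/28, R = -P·(-3 + 6) = -3/28
Result: (1/28)/(s - 6) - ((1/28)s + 3/28)/(s² - 3s + 10)


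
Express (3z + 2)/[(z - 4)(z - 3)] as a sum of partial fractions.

At z=4: P = (3·4 + 2)/(4 - 3) = 14. At z=3: Q = (3·3 + 2)/(3 - 4) = -11
Result: 14/(z - 4) - 11/(z - 3)


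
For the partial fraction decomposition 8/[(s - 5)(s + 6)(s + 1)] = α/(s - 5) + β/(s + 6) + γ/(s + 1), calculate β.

Cover-up at s = -6: β = 8/[(-6 - 5)(-6 + 1)] = 8/[(-11)(-5)] = 8/55


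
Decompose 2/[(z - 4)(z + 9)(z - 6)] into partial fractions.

Using cover-up method: A = -1/13, B = 2/195, C = 1/15
Result: (-1/13)/(z - 4) + (2/195)/(z + 9) + (1/15)/(z - 6)


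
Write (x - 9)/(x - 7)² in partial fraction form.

(x - 9) = P(x - 7) + Q. At x = 7: Q = 1·7 - 9 = -2. Coeff of x: P = 1
Result: 1/(x - 7) - 2/(x - 7)²


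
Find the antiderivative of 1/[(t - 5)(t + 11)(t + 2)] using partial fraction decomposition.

Cover-up: A = 1/112, B = 1/144, C = -1/63. Decomposition: (1/112)/(t - 5) + (1/144)/(t + 11) - (1/63)/(t + 2). Integrate each term: (1/112) ln|(t - 5)| + (1/144) ln|(t + 11)| - (1/63) ln|(t + 2)| + C


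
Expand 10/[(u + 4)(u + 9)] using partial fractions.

10/(u + 4)(u + 9) = A/(u + 4) + B/(u + 9). A = 10/(-4 + 9) = 2, B = 10/(-9 + 4) = -2
Result: 2/(u + 4) - 2/(u + 9)


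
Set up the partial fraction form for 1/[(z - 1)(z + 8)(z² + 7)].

Two linear + quadratic: P/(z - 1) + Q/(z + 8) + (Rz + S)/(z² + 7)


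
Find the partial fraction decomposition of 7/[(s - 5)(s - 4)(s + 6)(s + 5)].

Using Heaviside cover-up: (7/110)/(s - 5) - (7/90)/(s - 4) - (7/110)/(s + 6) + (7/90)/(s + 5)


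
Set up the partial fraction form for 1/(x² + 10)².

Repeated quadratic factor: (αx + β)/(x² + 10) + (γx + δ)/(x² + 10)²


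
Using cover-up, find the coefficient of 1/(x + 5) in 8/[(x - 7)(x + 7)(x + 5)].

Cover (x + 5), set x=-5: 8/[(-5 - 7)(-5 + 7)] = -1/3


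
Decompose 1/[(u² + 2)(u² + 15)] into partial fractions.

Coefficient matching gives A = C = 0, B = 1/(15-2) = 1/13, D = -B = -1/13
Result: (1/13)/(u² + 2) - (1/13)/(u² + 15)


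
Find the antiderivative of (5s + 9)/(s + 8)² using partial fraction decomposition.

Decompose: A = 5, B = 5·(-8) + 9 = -31, so (5s + 9)/(s + 8)² = 5/(s + 8) - 31/(s + 8)². Integrate: ∫ A/(s + 8) ds = 5 ln|(s + 8)|; ∫ B/(s + 8)² ds = 31/(s + 8). Sum: 5 ln|(s + 8)| + 31/(s + 8) + C


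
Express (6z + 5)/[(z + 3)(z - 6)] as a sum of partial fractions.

At z=-3: α = (6·(-3) + 5)/(-3 - 6) = 13/9. At z=6: β = (6·6 + 5)/(6 + 3) = 41/9
Result: (13/9)/(z + 3) + (41/9)/(z - 6)


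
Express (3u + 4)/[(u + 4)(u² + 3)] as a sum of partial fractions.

At u=-4: P = (3·(-4) + 4)/((-4)² + 3) = -8/19. Q = -P = 8/19, R = 3 - (-4)·P = 25/19
Result: (-8/19)/(u + 4) + ((8/19)u + 25/19)/(u² + 3)


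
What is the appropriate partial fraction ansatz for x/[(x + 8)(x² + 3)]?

Linear + irreducible quadratic: P/(x + 8) + (Qx + R)/(x² + 3)


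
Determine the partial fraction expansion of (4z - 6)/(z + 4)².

(4z - 6) = α(z + 4) + β. At z = -4: β = 4·(-4) - 6 = -22. Coeff of z: α = 4
Result: 4/(z + 4) - 22/(z + 4)²


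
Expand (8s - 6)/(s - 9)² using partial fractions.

(8s - 6) = α(s - 9) + β. At s = 9: β = 8·9 - 6 = 66. Coeff of s: α = 8
Result: 8/(s - 9) + 66/(s - 9)²


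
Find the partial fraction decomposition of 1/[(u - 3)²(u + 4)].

Cover-up at u=-4: C = 1/(-4 - 3)² = 1/49. Cover-up at u=3: B = 1/(3 + 4) = 1/7. Comparing u² coeff: A = -C = -1/49
Result: (-1/49)/(u - 3) + (1/7)/(u - 3)² + (1/49)/(u + 4)


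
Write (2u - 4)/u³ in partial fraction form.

(2u - 4) = Pu² + Qu + R. At u = 0: R = 2·0 - 4 = -4. Coefficients: P = 0, Q = 2
Result: 2/u² - 4/u³


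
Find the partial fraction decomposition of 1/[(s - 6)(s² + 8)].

Cover-up at s = 6: P = 1/(6² + 8) = 1/44. Then Q = -P = -1/44, R = -P·(0 + 6) = -3/22
Result: (1/44)/(s - 6) - ((1/44)s + 3/22)/(s² + 8)


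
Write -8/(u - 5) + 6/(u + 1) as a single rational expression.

Common denominator (u - 5)(u + 1). Numerator: -8(u + 1) + 6(u - 5) = (-8u - 8) + (6u - 30) = -2u - 38
Result: (-2u - 38)/[(u - 5)(u + 1)]


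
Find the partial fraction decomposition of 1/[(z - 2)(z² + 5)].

Cover-up at z = 2: α = 1/(2² + 5) = 1/9. Then β = -α = -1/9, γ = -α·(0 + 2) = -2/9
Result: (1/9)/(z - 2) - ((1/9)z + 2/9)/(z² + 5)


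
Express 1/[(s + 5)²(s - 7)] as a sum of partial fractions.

Cover-up at s=7: C = 1/(7 + 5)² = 1/144. Cover-up at s=-5: B = 1/(-5 - 7) = -1/12. Comparing s² coeff: A = -C = -1/144
Result: (-1/144)/(s + 5) - (1/12)/(s + 5)² + (1/144)/(s - 7)


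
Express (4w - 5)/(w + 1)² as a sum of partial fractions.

(4w - 5) = P(w + 1) + Q. At w = -1: Q = 4·(-1) - 5 = -9. Coeff of w: P = 4
Result: 4/(w + 1) - 9/(w + 1)²


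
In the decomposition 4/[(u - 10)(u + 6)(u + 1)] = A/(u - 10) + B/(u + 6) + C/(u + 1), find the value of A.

Cover-up at u = 10: A = 4/[(10 + 6)(10 + 1)] = 4/[(16)(11)] = 4/176 = 1/44


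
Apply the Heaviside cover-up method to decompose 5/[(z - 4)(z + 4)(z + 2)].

Cover (z - 4), z=4: P = 5/[(4 + 4)(4 + 2)] = 5/48. Cover (z + 4), z=-4: Q = 5/[(-4 - 4)(-4 + 2)] = 5/16. Cover (z + 2), z=-2: R = 5/[(-2 - 4)(-2 + 4)] = -5/12.
Result: (5/48)/(z - 4) + (5/16)/(z + 4) - (5/12)/(z + 2)


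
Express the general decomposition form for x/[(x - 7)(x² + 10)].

Linear + irreducible quadratic: A/(x - 7) + (Bx + C)/(x² + 10)


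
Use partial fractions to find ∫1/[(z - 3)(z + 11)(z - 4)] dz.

Cover-up: α = -1/14, β = 1/210, γ = 1/15. Decomposition: (-1/14)/(z - 3) + (1/210)/(z + 11) + (1/15)/(z - 4). Integrate each term: (-1/14) ln|(z - 3)| + (1/210) ln|(z + 11)| + (1/15) ln|(z - 4)| + C


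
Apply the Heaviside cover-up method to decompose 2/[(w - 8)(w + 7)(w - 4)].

Cover (w - 8), w=8: P = 2/[(8 + 7)(8 - 4)] = 1/30. Cover (w + 7), w=-7: Q = 2/[(-7 - 8)(-7 - 4)] = 2/165. Cover (w - 4), w=4: R = 2/[(4 - 8)(4 + 7)] = -1/22.
Result: (1/30)/(w - 8) + (2/165)/(w + 7) - (1/22)/(w - 4)


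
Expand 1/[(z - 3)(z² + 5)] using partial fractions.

Cover-up at z = 3: P = 1/(3² + 5) = 1/14. Then Q = -P = -1/14, R = -P·(0 + 3) = -3/14
Result: (1/14)/(z - 3) - ((1/14)z + 3/14)/(z² + 5)


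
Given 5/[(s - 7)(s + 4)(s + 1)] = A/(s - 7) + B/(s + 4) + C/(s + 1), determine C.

Cover-up at s = -1: C = 5/[(-1 - 7)(-1 + 4)] = 5/[(-8)(3)] = -5/24


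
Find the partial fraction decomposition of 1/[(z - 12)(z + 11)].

1/(z - 12)(z + 11) = P/(z - 12) + Q/(z + 11). P = 1/(12 + 11) = 1/23, Q = 1/(-11 - 12) = -1/23
Result: (1/23)/(z - 12) - (1/23)/(z + 11)


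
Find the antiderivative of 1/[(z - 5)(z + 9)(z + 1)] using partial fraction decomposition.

Cover-up: P = 1/84, Q = 1/112, R = -1/48. Decomposition: (1/84)/(z - 5) + (1/112)/(z + 9) - (1/48)/(z + 1). Integrate each term: (1/84) ln|(z - 5)| + (1/112) ln|(z + 9)| - (1/48) ln|(z + 1)| + C


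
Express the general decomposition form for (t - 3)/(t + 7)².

Repeated linear factor: α/(t + 7) + β/(t + 7)²


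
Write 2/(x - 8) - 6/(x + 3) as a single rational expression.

Common denominator (x - 8)(x + 3). Numerator: 2(x + 3) - 6(x - 8) = (2x + 6) - (6x - 48) = -4x + 54
Result: (-4x + 54)/[(x - 8)(x + 3)]


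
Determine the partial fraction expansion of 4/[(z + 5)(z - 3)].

4/(z + 5)(z - 3) = P/(z + 5) + Q/(z - 3). P = 4/(-5 - 3) = -1/2, Q = 4/(3 + 5) = 1/2
Result: (-1/2)/(z + 5) + (1/2)/(z - 3)


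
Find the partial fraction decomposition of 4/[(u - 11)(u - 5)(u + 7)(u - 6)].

Using Heaviside cover-up: (1/135)/(u - 11) + (1/18)/(u - 5) - (1/702)/(u + 7) - (4/65)/(u - 6)


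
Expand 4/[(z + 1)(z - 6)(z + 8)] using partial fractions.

Using cover-up method: α = -4/49, β = 2/49, γ = 2/49
Result: (-4/49)/(z + 1) + (2/49)/(z - 6) + (2/49)/(z + 8)


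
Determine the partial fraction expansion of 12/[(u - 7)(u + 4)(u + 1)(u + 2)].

Using Heaviside cover-up: (1/66)/(u - 7) - (2/11)/(u + 4) - (1/2)/(u + 1) + (2/3)/(u + 2)


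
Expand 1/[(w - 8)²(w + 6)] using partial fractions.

Cover-up at w=-6: C = 1/(-6 - 8)² = 1/196. Cover-up at w=8: B = 1/(8 + 6) = 1/14. Comparing w² coeff: A = -C = -1/196
Result: (-1/196)/(w - 8) + (1/14)/(w - 8)² + (1/196)/(w + 6)


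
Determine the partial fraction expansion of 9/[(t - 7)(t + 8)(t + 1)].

Using cover-up method: A = 3/40, B = 3/35, C = -9/56
Result: (3/40)/(t - 7) + (3/35)/(t + 8) - (9/56)/(t + 1)


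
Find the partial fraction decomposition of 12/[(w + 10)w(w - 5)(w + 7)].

Using Heaviside cover-up: (-2/75)/(w + 10) - (6/175)/w + (1/75)/(w - 5) + (1/21)/(w + 7)


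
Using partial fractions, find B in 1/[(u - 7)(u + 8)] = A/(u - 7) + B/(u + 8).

Cover-up at u = -8: B = 1/(-8 - 7) = -1/15


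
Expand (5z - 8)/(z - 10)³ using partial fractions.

(5z - 8) = α(z - 10)² + β(z - 10) + γ. At z = 10: γ = 5·10 - 8 = 42. Coefficients: α = 0, β = 5
Result: 5/(z - 10)² + 42/(z - 10)³


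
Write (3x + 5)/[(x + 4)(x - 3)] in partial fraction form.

At x=-4: α = (3·(-4) + 5)/(-4 - 3) = 1. At x=3: β = (3·3 + 5)/(3 + 4) = 2
Result: 1/(x + 4) + 2/(x - 3)


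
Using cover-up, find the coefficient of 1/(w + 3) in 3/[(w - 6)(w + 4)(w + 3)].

Cover (w + 3), set w=-3: 3/[(-3 - 6)(-3 + 4)] = -1/3


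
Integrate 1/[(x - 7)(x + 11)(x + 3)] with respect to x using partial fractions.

Cover-up: α = 1/180, β = 1/144, γ = -1/80. Decomposition: (1/180)/(x - 7) + (1/144)/(x + 11) - (1/80)/(x + 3). Integrate each term: (1/180) ln|(x - 7)| + (1/144) ln|(x + 11)| - (1/80) ln|(x + 3)| + C


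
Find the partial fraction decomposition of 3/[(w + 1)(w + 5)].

3/(w + 1)(w + 5) = α/(w + 1) + β/(w + 5). α = 3/(-1 + 5) = 3/4, β = 3/(-5 + 1) = -3/4
Result: (3/4)/(w + 1) - (3/4)/(w + 5)


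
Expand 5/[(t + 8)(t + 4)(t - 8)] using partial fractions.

Using cover-up method: P = 5/64, Q = -5/48, R = 5/192
Result: (5/64)/(t + 8) - (5/48)/(t + 4) + (5/192)/(t - 8)


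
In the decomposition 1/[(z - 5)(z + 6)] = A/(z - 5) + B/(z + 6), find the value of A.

Cover-up at z = 5: A = 1/(5 + 6) = 1/11


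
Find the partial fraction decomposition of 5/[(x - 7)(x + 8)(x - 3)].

Using cover-up method: A = 1/12, B = 1/33, C = -5/44
Result: (1/12)/(x - 7) + (1/33)/(x + 8) - (5/44)/(x - 3)


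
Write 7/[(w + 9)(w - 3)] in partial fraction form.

7/(w + 9)(w - 3) = A/(w + 9) + B/(w - 3). A = 7/(-9 - 3) = -7/12, B = 7/(3 + 9) = 7/12
Result: (-7/12)/(w + 9) + (7/12)/(w - 3)


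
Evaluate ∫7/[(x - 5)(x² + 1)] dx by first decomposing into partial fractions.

Cover-up at x=5: A = 7/(5²+1) = 7/26. Coeff matching: B = -7/26, C = -35/26. Decomposition: (7/26)/(x - 5) - ((7/26)x + 35/26)/(x² + 1). Integrate: linear → ln, quadratic → (1/2)ln + arctan: (7/26) ln|(x - 5)| - (7/52) ln(x² + 1) - (35/26) arctan(x) + C


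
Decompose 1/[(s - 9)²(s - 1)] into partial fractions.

Cover-up at s=1: γ = 1/(1 - 9)² = 1/64. Cover-up at s=9: β = 1/(9 - 1) = 1/8. Comparing s² coeff: α = -γ = -1/64
Result: (-1/64)/(s - 9) + (1/8)/(s - 9)² + (1/64)/(s - 1)


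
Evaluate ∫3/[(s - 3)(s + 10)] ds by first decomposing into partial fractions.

Decompose: 3/[(s - 3)(s + 10)] = (3/13)/(s - 3) - (3/13)/(s + 10). Integrate each term: (3/13) ln|(s - 3)| - (3/13) ln|(s + 10)| + C


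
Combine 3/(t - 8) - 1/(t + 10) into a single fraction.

Common denominator (t - 8)(t + 10). Numerator: 3(t + 10) - 1(t - 8) = (3t + 30) - (t - 8) = 2t + 38
Result: (2t + 38)/[(t - 8)(t + 10)]


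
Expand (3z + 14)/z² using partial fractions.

(3z + 14) = αz + β. At z = 0: β = 3·0 + 14 = 14. Coeff of z: α = 3
Result: 3/z + 14/z²


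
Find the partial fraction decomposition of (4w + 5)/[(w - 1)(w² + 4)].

At w=1: α = (4·1 + 5)/(1² + 4) = 9/5. β = -α = -9/5, γ = 4 - 1·α = 11/5
Result: (9/5)/(w - 1) - ((9/5)w - 11/5)/(w² + 4)


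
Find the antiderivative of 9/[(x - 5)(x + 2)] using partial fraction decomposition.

Decompose: 9/[(x - 5)(x + 2)] = (9/7)/(x - 5) - (9/7)/(x + 2). Integrate each term: (9/7) ln|(x - 5)| - (9/7) ln|(x + 2)| + C


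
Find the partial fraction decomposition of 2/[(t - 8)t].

2/(t - 8)t = A/(t - 8) + B/t. A = 2/(8 - 0) = 1/4, B = 2/(0 - 8) = -1/4
Result: (1/4)/(t - 8) - (1/4)/t


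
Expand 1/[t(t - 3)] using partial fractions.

1/t(t - 3) = α/t + β/(t - 3). α = 1/(0 - 3) = -1/3, β = 1/(3 - 0) = 1/3
Result: (-1/3)/t + (1/3)/(t - 3)


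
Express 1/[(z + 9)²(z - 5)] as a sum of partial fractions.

Cover-up at z=5: C = 1/(5 + 9)² = 1/196. Cover-up at z=-9: B = 1/(-9 - 5) = -1/14. Comparing z² coeff: A = -C = -1/196
Result: (-1/196)/(z + 9) - (1/14)/(z + 9)² + (1/196)/(z - 5)


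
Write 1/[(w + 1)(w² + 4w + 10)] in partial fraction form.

Cover-up at w = -1: α = 1/((-1)² + 4·(-1) + 10) = 1/7. Then β = -α = -1/7, γ = -α·(4 - 1) = -3/7
Result: (1/7)/(w + 1) - ((1/7)w + 3/7)/(w² + 4w + 10)


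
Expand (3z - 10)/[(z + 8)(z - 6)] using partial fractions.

At z=-8: P = (3·(-8) - 10)/(-8 - 6) = 17/7. At z=6: Q = (3·6 - 10)/(6 + 8) = 4/7
Result: (17/7)/(z + 8) + (4/7)/(z - 6)


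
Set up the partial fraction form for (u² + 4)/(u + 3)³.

Repeated linear factor (power 3): P/(u + 3) + Q/(u + 3)² + R/(u + 3)³


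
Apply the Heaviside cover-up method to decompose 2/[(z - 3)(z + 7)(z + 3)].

Cover (z - 3), z=3: α = 2/[(3 + 7)(3 + 3)] = 1/30. Cover (z + 7), z=-7: β = 2/[(-7 - 3)(-7 + 3)] = 1/20. Cover (z + 3), z=-3: γ = 2/[(-3 - 3)(-3 + 7)] = -1/12.
Result: (1/30)/(z - 3) + (1/20)/(z + 7) - (1/12)/(z + 3)


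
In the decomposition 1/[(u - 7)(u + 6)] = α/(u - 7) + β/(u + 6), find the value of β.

Cover-up at u = -6: β = 1/(-6 - 7) = -1/13


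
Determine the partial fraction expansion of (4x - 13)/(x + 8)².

(4x - 13) = α(x + 8) + β. At x = -8: β = 4·(-8) - 13 = -45. Coeff of x: α = 4
Result: 4/(x + 8) - 45/(x + 8)²


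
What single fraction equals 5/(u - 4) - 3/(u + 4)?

Common denominator (u - 4)(u + 4). Numerator: 5(u + 4) - 3(u - 4) = (5u + 20) - (3u - 12) = 2u + 32
Result: (2u + 32)/[(u - 4)(u + 4)]


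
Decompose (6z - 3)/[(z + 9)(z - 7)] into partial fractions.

At z=-9: α = (6·(-9) - 3)/(-9 - 7) = 57/16. At z=7: β = (6·7 - 3)/(7 + 9) = 39/16
Result: (57/16)/(z + 9) + (39/16)/(z - 7)


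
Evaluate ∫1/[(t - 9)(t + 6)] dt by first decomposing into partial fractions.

Decompose: 1/[(t - 9)(t + 6)] = (1/15)/(t - 9) - (1/15)/(t + 6). Integrate each term: (1/15) ln|(t - 9)| - (1/15) ln|(t + 6)| + C


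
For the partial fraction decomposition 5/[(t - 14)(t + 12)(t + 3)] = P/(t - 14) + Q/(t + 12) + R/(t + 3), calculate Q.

Cover-up at t = -12: Q = 5/[(-12 - 14)(-12 + 3)] = 5/[(-26)(-9)] = 5/234


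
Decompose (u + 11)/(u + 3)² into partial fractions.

(u + 11) = α(u + 3) + β. At u = -3: β = 1·(-3) + 11 = 8. Coeff of u: α = 1
Result: 1/(u + 3) + 8/(u + 3)²


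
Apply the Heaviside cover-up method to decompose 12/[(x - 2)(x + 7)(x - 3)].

Cover (x - 2), x=2: α = 12/[(2 + 7)(2 - 3)] = -4/3. Cover (x + 7), x=-7: β = 12/[(-7 - 2)(-7 - 3)] = 2/15. Cover (x - 3), x=3: γ = 12/[(3 - 2)(3 + 7)] = 6/5.
Result: (-4/3)/(x - 2) + (2/15)/(x + 7) + (6/5)/(x - 3)


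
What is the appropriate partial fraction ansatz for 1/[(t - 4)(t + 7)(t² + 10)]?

Two linear + quadratic: A/(t - 4) + B/(t + 7) + (Ct + D)/(t² + 10)


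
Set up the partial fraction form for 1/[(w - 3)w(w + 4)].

Three distinct linear factors: A/(w - 3) + B/w + C/(w + 4)


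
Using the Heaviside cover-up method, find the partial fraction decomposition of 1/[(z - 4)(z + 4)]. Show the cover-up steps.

Cover (z - 4): set z=4, get α = 1/(4 + 4) = 1/8. Cover (z + 4): set z=-4, get β = 1/(-4 - 4) = -1/8.
Result: (1/8)/(z - 4) - (1/8)/(z + 4)


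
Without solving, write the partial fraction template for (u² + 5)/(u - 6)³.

Repeated linear factor (power 3): A/(u - 6) + B/(u - 6)² + C/(u - 6)³


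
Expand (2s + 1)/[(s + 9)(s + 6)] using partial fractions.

At s=-9: A = (2·(-9) + 1)/(-9 + 6) = 17/3. At s=-6: B = (2·(-6) + 1)/(-6 + 9) = -11/3
Result: (17/3)/(s + 9) - (11/3)/(s + 6)


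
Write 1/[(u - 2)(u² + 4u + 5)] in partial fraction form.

Cover-up at u = 2: A = 1/(2² + 4·2 + 5) = 1/17. Then B = -A = -1/17, C = -A·(4 + 2) = -6/17
Result: (1/17)/(u - 2) - ((1/17)u + 6/17)/(u² + 4u + 5)


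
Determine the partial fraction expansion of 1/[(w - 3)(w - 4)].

1/(w - 3)(w - 4) = P/(w - 3) + Q/(w - 4). P = 1/(3 - 4) = -1, Q = 1/(4 - 3) = 1
Result: -1/(w - 3) + 1/(w - 4)


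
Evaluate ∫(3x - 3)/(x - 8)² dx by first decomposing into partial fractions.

Decompose: P = 3, Q = 3·8 - 3 = 21, so (3x - 3)/(x - 8)² = 3/(x - 8) + 21/(x - 8)². Integrate: ∫ P/(x - 8) dx = 3 ln|(x - 8)|; ∫ Q/(x - 8)² dx = -21/(x - 8). Sum: 3 ln|(x - 8)| - 21/(x - 8) + C


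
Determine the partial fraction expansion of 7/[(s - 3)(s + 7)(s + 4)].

Using cover-up method: A = 1/10, B = 7/30, C = -1/3
Result: (1/10)/(s - 3) + (7/30)/(s + 7) - (1/3)/(s + 4)


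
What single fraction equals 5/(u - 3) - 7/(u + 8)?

Common denominator (u - 3)(u + 8). Numerator: 5(u + 8) - 7(u - 3) = (5u + 40) - (7u - 21) = -2u + 61
Result: (-2u + 61)/[(u - 3)(u + 8)]


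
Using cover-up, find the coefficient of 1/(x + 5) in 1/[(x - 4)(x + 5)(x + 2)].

Cover (x + 5), set x=-5: 1/[(-5 - 4)(-5 + 2)] = 1/27


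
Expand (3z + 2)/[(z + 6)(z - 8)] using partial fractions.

At z=-6: α = (3·(-6) + 2)/(-6 - 8) = 8/7. At z=8: β = (3·8 + 2)/(8 + 6) = 13/7
Result: (8/7)/(z + 6) + (13/7)/(z - 8)


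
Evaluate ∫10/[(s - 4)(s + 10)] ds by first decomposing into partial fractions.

Decompose: 10/[(s - 4)(s + 10)] = (5/7)/(s - 4) - (5/7)/(s + 10). Integrate each term: (5/7) ln|(s - 4)| - (5/7) ln|(s + 10)| + C


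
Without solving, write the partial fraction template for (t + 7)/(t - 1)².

Repeated linear factor: α/(t - 1) + β/(t - 1)²


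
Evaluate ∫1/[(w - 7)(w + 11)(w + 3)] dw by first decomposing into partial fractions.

Cover-up: P = 1/180, Q = 1/144, R = -1/80. Decomposition: (1/180)/(w - 7) + (1/144)/(w + 11) - (1/80)/(w + 3). Integrate each term: (1/180) ln|(w - 7)| + (1/144) ln|(w + 11)| - (1/80) ln|(w + 3)| + C


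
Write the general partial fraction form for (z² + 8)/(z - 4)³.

Repeated linear factor (power 3): P/(z - 4) + Q/(z - 4)² + R/(z - 4)³


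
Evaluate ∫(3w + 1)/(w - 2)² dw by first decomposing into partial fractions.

Decompose: P = 3, Q = 3·2 + 1 = 7, so (3w + 1)/(w - 2)² = 3/(w - 2) + 7/(w - 2)². Integrate: ∫ P/(w - 2) dw = 3 ln|(w - 2)|; ∫ Q/(w - 2)² dw = -7/(w - 2). Sum: 3 ln|(w - 2)| - 7/(w - 2) + C


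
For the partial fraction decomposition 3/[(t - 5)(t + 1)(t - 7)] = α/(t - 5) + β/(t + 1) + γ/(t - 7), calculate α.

Cover-up at t = 5: α = 3/[(5 + 1)(5 - 7)] = 3/[(6)(-2)] = -3/12 = -1/4


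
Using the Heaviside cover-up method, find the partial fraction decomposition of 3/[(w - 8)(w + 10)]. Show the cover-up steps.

Cover (w - 8): set w=8, get A = 3/(8 + 10) = 1/6. Cover (w + 10): set w=-10, get B = 3/(-10 - 8) = -1/6.
Result: (1/6)/(w - 8) - (1/6)/(w + 10)


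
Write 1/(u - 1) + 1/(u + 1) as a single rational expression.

Common denominator (u - 1)(u + 1). Numerator: 1(u + 1) + 1(u - 1) = (u + 1) + (u - 1) = 2u
Result: (2u)/[(u - 1)(u + 1)]


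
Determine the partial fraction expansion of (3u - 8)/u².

(3u - 8) = Pu + Q. At u = 0: Q = 3·0 - 8 = -8. Coeff of u: P = 3
Result: 3/u - 8/u²


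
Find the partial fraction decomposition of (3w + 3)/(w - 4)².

(3w + 3) = A(w - 4) + B. At w = 4: B = 3·4 + 3 = 15. Coeff of w: A = 3
Result: 3/(w - 4) + 15/(w - 4)²


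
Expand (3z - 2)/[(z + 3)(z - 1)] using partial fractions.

At z=-3: A = (3·(-3) - 2)/(-3 - 1) = 11/4. At z=1: B = (3·1 - 2)/(1 + 3) = 1/4
Result: (11/4)/(z + 3) + (1/4)/(z - 1)


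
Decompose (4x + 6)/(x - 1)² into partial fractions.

(4x + 6) = A(x - 1) + B. At x = 1: B = 4·1 + 6 = 10. Coeff of x: A = 4
Result: 4/(x - 1) + 10/(x - 1)²


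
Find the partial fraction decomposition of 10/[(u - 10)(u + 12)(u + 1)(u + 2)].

Using Heaviside cover-up: (5/1452)/(u - 10) - (1/242)/(u + 12) - (10/121)/(u + 1) + (1/12)/(u + 2)


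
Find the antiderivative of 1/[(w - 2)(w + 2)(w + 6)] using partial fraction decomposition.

Cover-up: α = 1/32, β = -1/16, γ = 1/32. Decomposition: (1/32)/(w - 2) - (1/16)/(w + 2) + (1/32)/(w + 6). Integrate each term: (1/32) ln|(w - 2)| - (1/16) ln|(w + 2)| + (1/32) ln|(w + 6)| + C


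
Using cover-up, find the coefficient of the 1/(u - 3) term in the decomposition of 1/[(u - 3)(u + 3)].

Cover (u - 3), set u=3: 1/((u + 3) at u=3) = 1/(6) = 1/6


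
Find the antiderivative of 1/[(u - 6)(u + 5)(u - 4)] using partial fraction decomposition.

Cover-up: P = 1/22, Q = 1/99, R = -1/18. Decomposition: (1/22)/(u - 6) + (1/99)/(u + 5) - (1/18)/(u - 4). Integrate each term: (1/22) ln|(u - 6)| + (1/99) ln|(u + 5)| - (1/18) ln|(u - 4)| + C


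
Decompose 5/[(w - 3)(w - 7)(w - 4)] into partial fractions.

Using cover-up method: α = 5/4, β = 5/12, γ = -5/3
Result: (5/4)/(w - 3) + (5/12)/(w - 7) - (5/3)/(w - 4)


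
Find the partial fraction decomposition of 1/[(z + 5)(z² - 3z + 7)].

Cover-up at z = -5: P = 1/((-5)² - 3·(-5) + 7) = 1/47. Then Q = -P = -1/47, R = -P·(-3 - 5) = 8/47
Result: (1/47)/(z + 5) - ((1/47)z - 8/47)/(z² - 3z + 7)


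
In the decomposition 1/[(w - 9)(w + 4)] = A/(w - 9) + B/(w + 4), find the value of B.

Cover-up at w = -4: B = 1/(-4 - 9) = -1/13


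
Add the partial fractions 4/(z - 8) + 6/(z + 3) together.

Common denominator (z - 8)(z + 3). Numerator: 4(z + 3) + 6(z - 8) = (4z + 12) + (6z - 48) = 10z - 36
Result: (10z - 36)/[(z - 8)(z + 3)]


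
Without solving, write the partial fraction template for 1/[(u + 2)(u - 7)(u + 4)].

Three distinct linear factors: P/(u + 2) + Q/(u - 7) + R/(u + 4)


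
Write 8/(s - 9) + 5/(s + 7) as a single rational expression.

Common denominator (s - 9)(s + 7). Numerator: 8(s + 7) + 5(s - 9) = (8s + 56) + (5s - 45) = 13s + 11
Result: (13s + 11)/[(s - 9)(s + 7)]


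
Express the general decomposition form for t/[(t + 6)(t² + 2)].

Linear + irreducible quadratic: P/(t + 6) + (Qt + R)/(t² + 2)


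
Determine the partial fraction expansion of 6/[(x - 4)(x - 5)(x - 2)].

Using cover-up method: α = -3, β = 2, γ = 1
Result: -3/(x - 4) + 2/(x - 5) + 1/(x - 2)


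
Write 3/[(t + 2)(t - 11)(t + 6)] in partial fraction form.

Using cover-up method: P = -3/52, Q = 3/221, R = 3/68
Result: (-3/52)/(t + 2) + (3/221)/(t - 11) + (3/68)/(t + 6)


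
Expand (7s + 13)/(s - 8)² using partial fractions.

(7s + 13) = A(s - 8) + B. At s = 8: B = 7·8 + 13 = 69. Coeff of s: A = 7
Result: 7/(s - 8) + 69/(s - 8)²


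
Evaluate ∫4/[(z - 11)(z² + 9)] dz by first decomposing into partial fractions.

Cover-up at z=11: A = 4/(11²+9) = 2/65. Coeff matching: B = -2/65, C = -22/65. Decomposition: (2/65)/(z - 11) - ((2/65)z + 22/65)/(z² + 9). Integrate: linear → ln, quadratic → (1/2)ln + arctan: (2/65) ln|(z - 11)| - (1/65) ln(z² + 9) - (22/195) arctan(z/3) + C


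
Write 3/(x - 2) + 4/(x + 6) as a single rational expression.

Common denominator (x - 2)(x + 6). Numerator: 3(x + 6) + 4(x - 2) = (3x + 18) + (4x - 8) = 7x + 10
Result: (7x + 10)/[(x - 2)(x + 6)]


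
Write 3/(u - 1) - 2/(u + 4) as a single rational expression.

Common denominator (u - 1)(u + 4). Numerator: 3(u + 4) - 2(u - 1) = (3u + 12) - (2u - 2) = u + 14
Result: (u + 14)/[(u - 1)(u + 4)]


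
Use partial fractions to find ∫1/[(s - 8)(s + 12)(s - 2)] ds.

Cover-up: α = 1/120, β = 1/280, γ = -1/84. Decomposition: (1/120)/(s - 8) + (1/280)/(s + 12) - (1/84)/(s - 2). Integrate each term: (1/120) ln|(s - 8)| + (1/280) ln|(s + 12)| - (1/84) ln|(s - 2)| + C


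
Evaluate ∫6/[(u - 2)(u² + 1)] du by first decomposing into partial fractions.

Cover-up at u=2: P = 6/(2²+1) = 6/5. Coeff matching: Q = -6/5, R = -12/5. Decomposition: (6/5)/(u - 2) - ((6/5)u + 12/5)/(u² + 1). Integrate: linear → ln, quadratic → (1/2)ln + arctan: (6/5) ln|(u - 2)| - (3/5) ln(u² + 1) - (12/5) arctan(u) + C


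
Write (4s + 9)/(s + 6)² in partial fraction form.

(4s + 9) = α(s + 6) + β. At s = -6: β = 4·(-6) + 9 = -15. Coeff of s: α = 4
Result: 4/(s + 6) - 15/(s + 6)²


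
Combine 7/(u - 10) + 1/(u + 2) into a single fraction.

Common denominator (u - 10)(u + 2). Numerator: 7(u + 2) + 1(u - 10) = (7u + 14) + (u - 10) = 8u + 4
Result: (8u + 4)/[(u - 10)(u + 2)]


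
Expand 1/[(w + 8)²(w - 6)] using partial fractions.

Cover-up at w=6: γ = 1/(6 + 8)² = 1/196. Cover-up at w=-8: β = 1/(-8 - 6) = -1/14. Comparing w² coeff: α = -γ = -1/196
Result: (-1/196)/(w + 8) - (1/14)/(w + 8)² + (1/196)/(w - 6)


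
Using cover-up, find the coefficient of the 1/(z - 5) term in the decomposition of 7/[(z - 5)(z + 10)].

Cover (z - 5), set z=5: 7/((z + 10) at z=5) = 7/(15) = 7/15


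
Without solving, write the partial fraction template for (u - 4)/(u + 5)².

Repeated linear factor: A/(u + 5) + B/(u + 5)²


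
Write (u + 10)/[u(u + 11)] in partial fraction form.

At u=0: α = (1·0 + 10)/(0 + 11) = 10/11. At u=-11: β = (1·(-11) + 10)/(-11 - 0) = 1/11
Result: (10/11)/u + (1/11)/(u + 11)


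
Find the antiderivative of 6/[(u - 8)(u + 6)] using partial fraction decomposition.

Decompose: 6/[(u - 8)(u + 6)] = (3/7)/(u - 8) - (3/7)/(u + 6). Integrate each term: (3/7) ln|(u - 8)| - (3/7) ln|(u + 6)| + C


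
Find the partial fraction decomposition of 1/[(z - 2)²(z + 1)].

Cover-up at z=-1: C = 1/(-1 - 2)² = 1/9. Cover-up at z=2: B = 1/(2 + 1) = 1/3. Comparing z² coeff: A = -C = -1/9
Result: (-1/9)/(z - 2) + (1/3)/(z - 2)² + (1/9)/(z + 1)


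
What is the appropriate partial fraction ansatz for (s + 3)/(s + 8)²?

Repeated linear factor: A/(s + 8) + B/(s + 8)²


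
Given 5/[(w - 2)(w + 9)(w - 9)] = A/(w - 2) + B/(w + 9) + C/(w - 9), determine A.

Cover-up at w = 2: A = 5/[(2 + 9)(2 - 9)] = 5/[(11)(-7)] = -5/77


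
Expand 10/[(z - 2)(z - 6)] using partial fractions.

10/(z - 2)(z - 6) = A/(z - 2) + B/(z - 6). A = 10/(2 - 6) = -5/2, B = 10/(6 - 2) = 5/2
Result: (-5/2)/(z - 2) + (5/2)/(z - 6)


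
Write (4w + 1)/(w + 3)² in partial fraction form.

(4w + 1) = α(w + 3) + β. At w = -3: β = 4·(-3) + 1 = -11. Coeff of w: α = 4
Result: 4/(w + 3) - 11/(w + 3)²


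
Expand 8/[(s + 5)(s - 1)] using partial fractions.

8/(s + 5)(s - 1) = α/(s + 5) + β/(s - 1). α = 8/(-5 - 1) = -4/3, β = 8/(1 + 5) = 4/3
Result: (-4/3)/(s + 5) + (4/3)/(s - 1)


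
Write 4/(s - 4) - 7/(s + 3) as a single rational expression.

Common denominator (s - 4)(s + 3). Numerator: 4(s + 3) - 7(s - 4) = (4s + 12) - (7s - 28) = -3s + 40
Result: (-3s + 40)/[(s - 4)(s + 3)]


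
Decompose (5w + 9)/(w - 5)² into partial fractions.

(5w + 9) = A(w - 5) + B. At w = 5: B = 5·5 + 9 = 34. Coeff of w: A = 5
Result: 5/(w - 5) + 34/(w - 5)²


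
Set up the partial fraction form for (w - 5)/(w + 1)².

Repeated linear factor: A/(w + 1) + B/(w + 1)²


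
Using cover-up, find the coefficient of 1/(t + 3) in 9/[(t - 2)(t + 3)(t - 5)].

Cover (t + 3), set t=-3: 9/[(-3 - 2)(-3 - 5)] = 9/40


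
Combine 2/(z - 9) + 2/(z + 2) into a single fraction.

Common denominator (z - 9)(z + 2). Numerator: 2(z + 2) + 2(z - 9) = (2z + 4) + (2z - 18) = 4z - 14
Result: (4z - 14)/[(z - 9)(z + 2)]


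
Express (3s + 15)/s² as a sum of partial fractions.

(3s + 15) = αs + β. At s = 0: β = 3·0 + 15 = 15. Coeff of s: α = 3
Result: 3/s + 15/s²


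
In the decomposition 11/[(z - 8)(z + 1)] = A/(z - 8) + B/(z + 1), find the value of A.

Cover-up at z = 8: A = 11/(8 + 1) = 11/9


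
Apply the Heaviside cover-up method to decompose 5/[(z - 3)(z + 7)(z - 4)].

Cover (z - 3), z=3: P = 5/[(3 + 7)(3 - 4)] = -1/2. Cover (z + 7), z=-7: Q = 5/[(-7 - 3)(-7 - 4)] = 1/22. Cover (z - 4), z=4: R = 5/[(4 - 3)(4 + 7)] = 5/11.
Result: (-1/2)/(z - 3) + (1/22)/(z + 7) + (5/11)/(z - 4)


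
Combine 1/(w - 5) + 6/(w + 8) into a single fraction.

Common denominator (w - 5)(w + 8). Numerator: 1(w + 8) + 6(w - 5) = (w + 8) + (6w - 30) = 7w - 22
Result: (7w - 22)/[(w - 5)(w + 8)]


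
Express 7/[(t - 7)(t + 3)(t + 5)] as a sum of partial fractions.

Using cover-up method: A = 7/120, B = -7/20, C = 7/24
Result: (7/120)/(t - 7) - (7/20)/(t + 3) + (7/24)/(t + 5)


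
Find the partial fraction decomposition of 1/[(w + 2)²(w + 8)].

Cover-up at w=-8: R = 1/(-8 + 2)² = 1/36. Cover-up at w=-2: Q = 1/(-2 + 8) = 1/6. Comparing w² coeff: P = -R = -1/36
Result: (-1/36)/(w + 2) + (1/6)/(w + 2)² + (1/36)/(w + 8)


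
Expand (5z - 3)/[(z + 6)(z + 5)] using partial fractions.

At z=-6: A = (5·(-6) - 3)/(-6 + 5) = 33. At z=-5: B = (5·(-5) - 3)/(-5 + 6) = -28
Result: 33/(z + 6) - 28/(z + 5)


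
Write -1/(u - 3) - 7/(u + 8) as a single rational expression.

Common denominator (u - 3)(u + 8). Numerator: -1(u + 8) - 7(u - 3) = (-u - 8) - (7u - 21) = -8u + 13
Result: (-8u + 13)/[(u - 3)(u + 8)]


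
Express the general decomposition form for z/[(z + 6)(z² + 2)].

Linear + irreducible quadratic: P/(z + 6) + (Qz + R)/(z² + 2)


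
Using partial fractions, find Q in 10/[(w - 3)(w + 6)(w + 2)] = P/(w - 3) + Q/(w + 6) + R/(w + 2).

Cover-up at w = -6: Q = 10/[(-6 - 3)(-6 + 2)] = 10/[(-9)(-4)] = 10/36 = 5/18


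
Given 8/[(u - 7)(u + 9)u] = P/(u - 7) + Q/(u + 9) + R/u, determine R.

Cover-up at u = 0: R = 8/[(0 - 7)(0 + 9)] = 8/[(-7)(9)] = -8/63


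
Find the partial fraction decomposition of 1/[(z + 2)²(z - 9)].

Cover-up at z=9: C = 1/(9 + 2)² = 1/121. Cover-up at z=-2: B = 1/(-2 - 9) = -1/11. Comparing z² coeff: A = -C = -1/121
Result: (-1/121)/(z + 2) - (1/11)/(z + 2)² + (1/121)/(z - 9)


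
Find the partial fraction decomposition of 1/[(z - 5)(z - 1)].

1/(z - 5)(z - 1) = P/(z - 5) + Q/(z - 1). P = 1/(5 - 1) = 1/4, Q = 1/(1 - 5) = -1/4
Result: (1/4)/(z - 5) - (1/4)/(z - 1)


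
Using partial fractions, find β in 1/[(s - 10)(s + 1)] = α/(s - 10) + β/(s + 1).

Cover-up at s = -1: β = 1/(-1 - 10) = -1/11


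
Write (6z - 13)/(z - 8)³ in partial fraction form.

(6z - 13) = α(z - 8)² + β(z - 8) + γ. At z = 8: γ = 6·8 - 13 = 35. Coefficients: α = 0, β = 6
Result: 6/(z - 8)² + 35/(z - 8)³


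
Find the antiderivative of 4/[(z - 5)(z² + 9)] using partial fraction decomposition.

Cover-up at z=5: A = 4/(5²+9) = 2/17. Coeff matching: B = -2/17, C = -10/17. Decomposition: (2/17)/(z - 5) - ((2/17)z + 10/17)/(z² + 9). Integrate: linear → ln, quadratic → (1/2)ln + arctan: (2/17) ln|(z - 5)| - (1/17) ln(z² + 9) - (10/51) arctan(z/3) + C


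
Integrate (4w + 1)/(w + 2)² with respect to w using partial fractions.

Decompose: A = 4, B = 4·(-2) + 1 = -7, so (4w + 1)/(w + 2)² = 4/(w + 2) - 7/(w + 2)². Integrate: ∫ A/(w + 2) dw = 4 ln|(w + 2)|; ∫ B/(w + 2)² dw = 7/(w + 2). Sum: 4 ln|(w + 2)| + 7/(w + 2) + C


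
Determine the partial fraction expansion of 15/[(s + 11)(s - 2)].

15/(s + 11)(s - 2) = A/(s + 11) + B/(s - 2). A = 15/(-11 - 2) = -15/13, B = 15/(2 + 11) = 15/13
Result: (-15/13)/(s + 11) + (15/13)/(s - 2)


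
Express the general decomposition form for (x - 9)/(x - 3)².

Repeated linear factor: α/(x - 3) + β/(x - 3)²


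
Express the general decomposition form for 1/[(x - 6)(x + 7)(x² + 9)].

Two linear + quadratic: A/(x - 6) + B/(x + 7) + (Cx + D)/(x² + 9)


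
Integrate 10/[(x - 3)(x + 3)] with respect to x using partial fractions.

Decompose: 10/[(x - 3)(x + 3)] = (5/3)/(x - 3) - (5/3)/(x + 3). Integrate each term: (5/3) ln|(x - 3)| - (5/3) ln|(x + 3)| + C


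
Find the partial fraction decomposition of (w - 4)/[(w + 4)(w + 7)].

At w=-4: A = (1·(-4) - 4)/(-4 + 7) = -8/3. At w=-7: B = (1·(-7) - 4)/(-7 + 4) = 11/3
Result: (-8/3)/(w + 4) + (11/3)/(w + 7)


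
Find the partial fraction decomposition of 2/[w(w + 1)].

2/w(w + 1) = P/w + Q/(w + 1). P = 2/(0 + 1) = 2, Q = 2/(-1 - 0) = -2
Result: 2/w - 2/(w + 1)


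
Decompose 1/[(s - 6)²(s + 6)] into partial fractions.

Cover-up at s=-6: R = 1/(-6 - 6)² = 1/144. Cover-up at s=6: Q = 1/(6 + 6) = 1/12. Comparing s² coeff: P = -R = -1/144
Result: (-1/144)/(s - 6) + (1/12)/(s - 6)² + (1/144)/(s + 6)


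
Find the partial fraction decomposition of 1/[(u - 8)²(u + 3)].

Cover-up at u=-3: γ = 1/(-3 - 8)² = 1/121. Cover-up at u=8: β = 1/(8 + 3) = 1/11. Comparing u² coeff: α = -γ = -1/121
Result: (-1/121)/(u - 8) + (1/11)/(u - 8)² + (1/121)/(u + 3)


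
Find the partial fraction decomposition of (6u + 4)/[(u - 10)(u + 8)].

At u=10: A = (6·10 + 4)/(10 + 8) = 32/9. At u=-8: B = (6·(-8) + 4)/(-8 - 10) = 22/9
Result: (32/9)/(u - 10) + (22/9)/(u + 8)


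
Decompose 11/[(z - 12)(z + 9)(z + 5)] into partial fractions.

Using cover-up method: P = 11/357, Q = 11/84, R = -11/68
Result: (11/357)/(z - 12) + (11/84)/(z + 9) - (11/68)/(z + 5)


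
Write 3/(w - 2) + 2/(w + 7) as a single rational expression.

Common denominator (w - 2)(w + 7). Numerator: 3(w + 7) + 2(w - 2) = (3w + 21) + (2w - 4) = 5w + 17
Result: (5w + 17)/[(w - 2)(w + 7)]


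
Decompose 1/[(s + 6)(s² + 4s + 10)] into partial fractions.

Cover-up at s = -6: A = 1/((-6)² + 4·(-6) + 10) = 1/22. Then B = -A = -1/22, C = -A·(4 - 6) = 1/11
Result: (1/22)/(s + 6) - ((1/22)s - 1/11)/(s² + 4s + 10)


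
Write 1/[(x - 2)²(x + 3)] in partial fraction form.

Cover-up at x=-3: C = 1/(-3 - 2)² = 1/25. Cover-up at x=2: B = 1/(2 + 3) = 1/5. Comparing x² coeff: A = -C = -1/25
Result: (-1/25)/(x - 2) + (1/5)/(x - 2)² + (1/25)/(x + 3)
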